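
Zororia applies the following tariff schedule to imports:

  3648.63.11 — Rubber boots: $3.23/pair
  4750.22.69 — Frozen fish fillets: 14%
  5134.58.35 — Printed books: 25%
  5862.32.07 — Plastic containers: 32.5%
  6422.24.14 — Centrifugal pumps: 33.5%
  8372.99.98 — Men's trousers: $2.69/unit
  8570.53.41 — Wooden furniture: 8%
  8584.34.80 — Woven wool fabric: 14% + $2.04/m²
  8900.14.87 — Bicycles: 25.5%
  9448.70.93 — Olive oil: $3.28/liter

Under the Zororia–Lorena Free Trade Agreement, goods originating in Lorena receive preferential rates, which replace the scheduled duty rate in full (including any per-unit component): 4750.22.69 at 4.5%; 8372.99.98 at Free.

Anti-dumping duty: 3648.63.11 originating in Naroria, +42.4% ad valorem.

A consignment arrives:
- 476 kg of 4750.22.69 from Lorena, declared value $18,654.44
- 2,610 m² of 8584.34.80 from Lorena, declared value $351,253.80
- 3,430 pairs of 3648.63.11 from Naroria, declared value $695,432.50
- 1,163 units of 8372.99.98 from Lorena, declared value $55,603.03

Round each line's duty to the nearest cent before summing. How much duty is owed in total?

Line 1 (4750.22.69, Lorena, 476 kg, $18,654.44):
Base rate for 4750.22.69 is 14%.
Origin Lorena qualifies under the Zororia–Lorena agreement and 4750.22.69 is covered: preferential rate 4.5% applies instead.
Duty = $18,654.44 × 4.5% = $839.45.
Line 2 (8584.34.80, Lorena, 2,610 m², $351,253.80):
Base rate for 8584.34.80 is 14% + $2.04/m².
Origin Lorena is the FTA partner but 8584.34.80 is not on the preference list; base rate stands.
Duty = $351,253.80 × 14% + 2,610 × $2.04 = $54,499.93.
Line 3 (3648.63.11, Naroria, 3,430 pairs, $695,432.50):
Base rate for 3648.63.11 is $3.23/pair.
Additional duty on 3648.63.11 from Naroria: +42.4% ad valorem. Applied ad valorem rate = 42.4%.
Duty = $695,432.50 × 42.4% + 3,430 × $3.23 = $305,942.28.
Line 4 (8372.99.98, Lorena, 1,163 units, $55,603.03):
Base rate for 8372.99.98 is $2.69/unit.
Origin Lorena qualifies under the Zororia–Lorena agreement and 8372.99.98 is covered: preferential rate Free applies instead.
Duty = $55,603.03 × 0% = $0.00.
Total = $839.45 + $54,499.93 + $305,942.28 + $0.00 = $361,281.66.

$361,281.66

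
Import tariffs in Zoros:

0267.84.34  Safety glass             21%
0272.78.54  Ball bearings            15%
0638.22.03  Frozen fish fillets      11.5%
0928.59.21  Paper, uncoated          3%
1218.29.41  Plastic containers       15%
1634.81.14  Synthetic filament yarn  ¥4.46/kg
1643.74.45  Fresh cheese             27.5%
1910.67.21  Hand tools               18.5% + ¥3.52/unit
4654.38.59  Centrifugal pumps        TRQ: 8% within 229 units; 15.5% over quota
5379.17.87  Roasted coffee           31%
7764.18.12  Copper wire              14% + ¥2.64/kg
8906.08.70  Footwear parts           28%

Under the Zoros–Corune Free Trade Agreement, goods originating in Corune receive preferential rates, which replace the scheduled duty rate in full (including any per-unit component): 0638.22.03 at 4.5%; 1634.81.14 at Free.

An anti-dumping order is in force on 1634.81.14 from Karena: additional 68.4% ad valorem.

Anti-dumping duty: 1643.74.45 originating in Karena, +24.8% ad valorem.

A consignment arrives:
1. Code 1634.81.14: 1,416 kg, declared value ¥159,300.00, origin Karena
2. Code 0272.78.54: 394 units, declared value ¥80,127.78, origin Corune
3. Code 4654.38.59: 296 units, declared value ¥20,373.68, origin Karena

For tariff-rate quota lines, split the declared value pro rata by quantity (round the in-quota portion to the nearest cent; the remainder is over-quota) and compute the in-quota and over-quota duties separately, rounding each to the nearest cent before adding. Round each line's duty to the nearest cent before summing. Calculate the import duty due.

Line 1 (1634.81.14, Karena, 1,416 kg, ¥159,300.00):
Base rate for 1634.81.14 is ¥4.46/kg.
1634.81.14 has an FTA preferential rate, but origin Karena is not Corune; base rate stands.
Additional duty on 1634.81.14 from Karena: +68.4% ad valorem. Applied ad valorem rate = 68.4%.
Duty = ¥159,300.00 × 68.4% + 1,416 × ¥4.46 = ¥115,276.56.
Line 2 (0272.78.54, Corune, 394 units, ¥80,127.78):
Base rate for 0272.78.54 is 15%.
Origin Corune is the FTA partner but 0272.78.54 is not on the preference list; base rate stands.
Duty = ¥80,127.78 × 15% = ¥12,019.17.
Line 3 (4654.38.59, Karena, 296 units, ¥20,373.68):
Code 4654.38.59 is under a tariff-rate quota (threshold 229 units). In-quota: 229 units at 8%; over-quota: 67 units at 15.5%.
Pro-rata value split: in-quota = ¥20,373.68 × 229/296 = ¥15,762.07; over-quota = ¥20,373.68 − ¥15,762.07 = ¥4,611.61.
In-quota duty = ¥15,762.07 × 8% = ¥1,260.97. Over-quota duty = ¥4,611.61 × 15.5% = ¥714.80.
Line duty = ¥1,260.97 + ¥714.80 = ¥1,975.77.
Total = ¥115,276.56 + ¥12,019.17 + ¥1,975.77 = ¥129,271.50.

¥129,271.50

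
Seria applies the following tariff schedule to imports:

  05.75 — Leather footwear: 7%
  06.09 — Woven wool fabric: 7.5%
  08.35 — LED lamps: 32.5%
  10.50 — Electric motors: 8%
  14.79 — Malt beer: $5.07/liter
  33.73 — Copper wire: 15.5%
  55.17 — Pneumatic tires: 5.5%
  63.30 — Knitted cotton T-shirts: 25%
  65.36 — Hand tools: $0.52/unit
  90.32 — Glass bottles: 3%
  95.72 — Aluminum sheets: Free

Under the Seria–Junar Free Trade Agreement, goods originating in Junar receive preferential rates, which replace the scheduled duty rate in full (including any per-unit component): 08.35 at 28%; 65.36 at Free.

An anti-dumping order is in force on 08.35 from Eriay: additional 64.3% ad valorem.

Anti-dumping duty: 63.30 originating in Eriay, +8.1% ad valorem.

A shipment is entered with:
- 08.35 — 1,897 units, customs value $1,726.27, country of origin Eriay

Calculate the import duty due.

Line 1 (08.35, Eriay, 1,897 units, $1,726.27):
Base rate for 08.35 is 32.5%.
08.35 has an FTA preferential rate, but origin Eriay is not Junar; base rate stands.
Additional duty on 08.35 from Eriay: +64.3%. Applied ad valorem rate: 32.5% + 64.3% = 96.8%.
Duty = $1,726.27 × 96.8% = $1,671.03.

$1,671.03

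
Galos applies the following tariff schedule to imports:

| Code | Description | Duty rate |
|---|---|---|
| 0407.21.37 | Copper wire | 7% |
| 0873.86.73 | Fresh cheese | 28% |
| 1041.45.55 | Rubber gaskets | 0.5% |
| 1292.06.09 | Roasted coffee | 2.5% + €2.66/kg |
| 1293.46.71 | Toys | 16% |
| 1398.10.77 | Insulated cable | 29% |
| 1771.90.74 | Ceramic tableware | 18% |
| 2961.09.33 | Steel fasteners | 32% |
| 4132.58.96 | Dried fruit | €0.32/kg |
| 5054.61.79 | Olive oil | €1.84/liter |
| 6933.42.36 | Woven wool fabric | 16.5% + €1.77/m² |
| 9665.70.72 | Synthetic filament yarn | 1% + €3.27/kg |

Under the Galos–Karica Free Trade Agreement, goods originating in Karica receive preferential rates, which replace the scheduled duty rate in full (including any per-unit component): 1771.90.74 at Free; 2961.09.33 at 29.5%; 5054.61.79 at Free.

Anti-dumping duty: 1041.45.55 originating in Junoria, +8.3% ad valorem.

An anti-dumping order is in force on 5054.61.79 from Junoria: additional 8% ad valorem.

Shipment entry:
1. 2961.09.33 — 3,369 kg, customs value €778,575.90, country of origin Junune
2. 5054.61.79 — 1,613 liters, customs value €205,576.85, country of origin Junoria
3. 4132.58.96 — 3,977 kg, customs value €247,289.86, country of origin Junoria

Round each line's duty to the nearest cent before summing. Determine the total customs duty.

€269,831.00

Line 1 (2961.09.33, Junune, 3,369 kg, €778,575.90):
Base rate for 2961.09.33 is 32%.
2961.09.33 has an FTA preferential rate, but origin Junune is not Karica; base rate stands.
Duty = €778,575.90 × 32% = €249,144.29.
Line 2 (5054.61.79, Junoria, 1,613 liters, €205,576.85):
Base rate for 5054.61.79 is €1.84/liter.
5054.61.79 has an FTA preferential rate, but origin Junoria is not Karica; base rate stands.
Additional duty on 5054.61.79 from Junoria: +8% ad valorem. Applied ad valorem rate = 8%.
Duty = €205,576.85 × 8% + 1,613 × €1.84 = €19,414.07.
Line 3 (4132.58.96, Junoria, 3,977 kg, €247,289.86):
Base rate for 4132.58.96 is €0.32/kg.
Duty = 3,977 × €0.32 = €1,272.64.
Total = €249,144.29 + €19,414.07 + €1,272.64 = €269,831.00.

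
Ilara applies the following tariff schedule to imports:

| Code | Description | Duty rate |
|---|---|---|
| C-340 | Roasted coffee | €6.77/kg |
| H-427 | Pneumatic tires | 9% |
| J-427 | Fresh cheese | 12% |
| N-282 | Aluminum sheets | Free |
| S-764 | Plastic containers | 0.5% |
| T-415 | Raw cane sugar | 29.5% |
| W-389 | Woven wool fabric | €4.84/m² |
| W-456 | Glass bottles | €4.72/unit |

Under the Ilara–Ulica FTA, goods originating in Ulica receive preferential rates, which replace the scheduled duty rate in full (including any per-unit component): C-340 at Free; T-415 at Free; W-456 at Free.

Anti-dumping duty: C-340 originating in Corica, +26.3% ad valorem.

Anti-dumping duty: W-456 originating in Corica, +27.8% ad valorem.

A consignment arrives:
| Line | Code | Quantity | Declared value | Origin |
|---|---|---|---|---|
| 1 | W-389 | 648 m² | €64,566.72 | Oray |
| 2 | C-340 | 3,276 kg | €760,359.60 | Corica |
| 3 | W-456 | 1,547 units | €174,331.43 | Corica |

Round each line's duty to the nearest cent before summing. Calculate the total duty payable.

€281,055.39

Line 1 (W-389, Oray, 648 m², €64,566.72):
Base rate for W-389 is €4.84/m².
Duty = 648 × €4.84 = €3,136.32.
Line 2 (C-340, Corica, 3,276 kg, €760,359.60):
Base rate for C-340 is €6.77/kg.
C-340 has an FTA preferential rate, but origin Corica is not Ulica; base rate stands.
Additional duty on C-340 from Corica: +26.3% ad valorem. Applied ad valorem rate = 26.3%.
Duty = €760,359.60 × 26.3% + 3,276 × €6.77 = €222,153.09.
Line 3 (W-456, Corica, 1,547 units, €174,331.43):
Base rate for W-456 is €4.72/unit.
W-456 has an FTA preferential rate, but origin Corica is not Ulica; base rate stands.
Additional duty on W-456 from Corica: +27.8% ad valorem. Applied ad valorem rate = 27.8%.
Duty = €174,331.43 × 27.8% + 1,547 × €4.72 = €55,765.98.
Total = €3,136.32 + €222,153.09 + €55,765.98 = €281,055.39.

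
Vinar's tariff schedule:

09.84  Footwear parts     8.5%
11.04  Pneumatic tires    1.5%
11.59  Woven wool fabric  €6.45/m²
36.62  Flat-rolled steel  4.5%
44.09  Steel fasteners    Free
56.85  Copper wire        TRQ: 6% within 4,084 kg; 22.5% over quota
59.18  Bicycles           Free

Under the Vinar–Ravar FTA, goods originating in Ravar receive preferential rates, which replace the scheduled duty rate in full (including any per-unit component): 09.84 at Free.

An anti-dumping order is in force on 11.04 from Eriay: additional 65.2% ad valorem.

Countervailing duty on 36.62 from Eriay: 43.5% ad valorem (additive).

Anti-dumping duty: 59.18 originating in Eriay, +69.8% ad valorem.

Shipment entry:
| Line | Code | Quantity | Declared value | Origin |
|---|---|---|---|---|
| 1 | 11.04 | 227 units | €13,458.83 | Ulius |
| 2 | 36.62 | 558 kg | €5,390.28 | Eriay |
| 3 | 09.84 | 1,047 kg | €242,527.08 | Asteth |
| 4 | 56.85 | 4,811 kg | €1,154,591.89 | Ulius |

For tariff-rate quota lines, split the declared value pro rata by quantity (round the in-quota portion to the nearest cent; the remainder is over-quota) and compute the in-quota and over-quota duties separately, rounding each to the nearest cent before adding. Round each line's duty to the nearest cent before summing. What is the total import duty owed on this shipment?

€121,467.52

Line 1 (11.04, Ulius, 227 units, €13,458.83):
Base rate for 11.04 is 1.5%.
The additional-duty order on 11.04 targets Eriay, not Ulius; it does not apply.
Duty = €13,458.83 × 1.5% = €201.88.
Line 2 (36.62, Eriay, 558 kg, €5,390.28):
Base rate for 36.62 is 4.5%.
Additional duty on 36.62 from Eriay: +43.5%. Applied ad valorem rate: 4.5% + 43.5% = 48%.
Duty = €5,390.28 × 48% = €2,587.33.
Line 3 (09.84, Asteth, 1,047 kg, €242,527.08):
Base rate for 09.84 is 8.5%.
09.84 has an FTA preferential rate, but origin Asteth is not Ravar; base rate stands.
Duty = €242,527.08 × 8.5% = €20,614.80.
Line 4 (56.85, Ulius, 4,811 kg, €1,154,591.89):
Code 56.85 is under a tariff-rate quota (threshold 4,084 kg). In-quota: 4,084 kg at 6%; over-quota: 727 kg at 22.5%.
Pro-rata value split: in-quota = €1,154,591.89 × 4,084/4,811 = €980,119.16; over-quota = €1,154,591.89 − €980,119.16 = €174,472.73.
In-quota duty = €980,119.16 × 6% = €58,807.15. Over-quota duty = €174,472.73 × 22.5% = €39,256.36.
Line duty = €58,807.15 + €39,256.36 = €98,063.51.
Total = €201.88 + €2,587.33 + €20,614.80 + €98,063.51 = €121,467.52.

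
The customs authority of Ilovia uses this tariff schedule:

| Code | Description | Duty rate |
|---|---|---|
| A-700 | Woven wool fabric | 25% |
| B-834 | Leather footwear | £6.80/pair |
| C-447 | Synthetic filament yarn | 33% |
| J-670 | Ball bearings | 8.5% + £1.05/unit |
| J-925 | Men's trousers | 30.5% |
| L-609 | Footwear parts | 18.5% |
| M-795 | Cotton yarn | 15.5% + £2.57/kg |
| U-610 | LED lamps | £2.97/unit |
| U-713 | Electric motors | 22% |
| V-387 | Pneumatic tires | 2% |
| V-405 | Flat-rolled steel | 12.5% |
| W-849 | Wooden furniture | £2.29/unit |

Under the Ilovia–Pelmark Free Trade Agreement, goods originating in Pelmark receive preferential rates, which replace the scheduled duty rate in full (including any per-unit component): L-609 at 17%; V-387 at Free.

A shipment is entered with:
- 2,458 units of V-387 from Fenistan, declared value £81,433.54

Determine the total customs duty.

£1,628.67

Line 1 (V-387, Fenistan, 2,458 units, £81,433.54):
Base rate for V-387 is 2%.
V-387 has an FTA preferential rate, but origin Fenistan is not Pelmark; base rate stands.
Duty = £81,433.54 × 2% = £1,628.67.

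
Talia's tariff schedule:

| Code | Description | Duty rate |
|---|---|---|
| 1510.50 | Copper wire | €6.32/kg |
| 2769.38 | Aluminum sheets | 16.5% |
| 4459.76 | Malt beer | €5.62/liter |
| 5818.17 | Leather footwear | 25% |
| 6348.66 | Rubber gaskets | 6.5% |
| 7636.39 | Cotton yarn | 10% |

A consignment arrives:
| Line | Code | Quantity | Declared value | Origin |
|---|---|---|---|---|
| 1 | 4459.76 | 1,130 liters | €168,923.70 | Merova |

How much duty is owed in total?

€6,350.60

Line 1 (4459.76, Merova, 1,130 liters, €168,923.70):
Base rate for 4459.76 is €5.62/liter.
Duty = 1,130 × €5.62 = €6,350.60.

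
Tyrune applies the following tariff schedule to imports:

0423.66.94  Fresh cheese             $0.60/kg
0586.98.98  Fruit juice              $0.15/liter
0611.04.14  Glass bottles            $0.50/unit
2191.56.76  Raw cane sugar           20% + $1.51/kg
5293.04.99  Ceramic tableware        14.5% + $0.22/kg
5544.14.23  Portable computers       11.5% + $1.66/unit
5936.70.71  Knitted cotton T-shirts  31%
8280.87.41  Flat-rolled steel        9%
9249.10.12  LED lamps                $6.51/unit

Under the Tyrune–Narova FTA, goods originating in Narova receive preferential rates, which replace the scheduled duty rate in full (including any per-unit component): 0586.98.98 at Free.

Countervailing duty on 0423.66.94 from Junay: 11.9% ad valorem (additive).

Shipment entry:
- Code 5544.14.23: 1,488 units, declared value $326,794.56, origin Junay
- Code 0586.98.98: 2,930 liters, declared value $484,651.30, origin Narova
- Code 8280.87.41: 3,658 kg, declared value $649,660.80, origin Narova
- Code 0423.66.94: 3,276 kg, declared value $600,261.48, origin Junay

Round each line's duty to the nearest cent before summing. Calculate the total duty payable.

Line 1 (5544.14.23, Junay, 1,488 units, $326,794.56):
Base rate for 5544.14.23 is 11.5% + $1.66/unit.
Duty = $326,794.56 × 11.5% + 1,488 × $1.66 = $40,051.45.
Line 2 (0586.98.98, Narova, 2,930 liters, $484,651.30):
Base rate for 0586.98.98 is $0.15/liter.
Origin Narova qualifies under the Tyrune–Narova agreement and 0586.98.98 is covered: preferential rate Free applies instead.
Duty = $484,651.30 × 0% = $0.00.
Line 3 (8280.87.41, Narova, 3,658 kg, $649,660.80):
Base rate for 8280.87.41 is 9%.
Origin Narova is the FTA partner but 8280.87.41 is not on the preference list; base rate stands.
Duty = $649,660.80 × 9% = $58,469.47.
Line 4 (0423.66.94, Junay, 3,276 kg, $600,261.48):
Base rate for 0423.66.94 is $0.60/kg.
Additional duty on 0423.66.94 from Junay: +11.9% ad valorem. Applied ad valorem rate = 11.9%.
Duty = $600,261.48 × 11.9% + 3,276 × $0.60 = $73,396.72.
Total = $40,051.45 + $0.00 + $58,469.47 + $73,396.72 = $171,917.64.

$171,917.64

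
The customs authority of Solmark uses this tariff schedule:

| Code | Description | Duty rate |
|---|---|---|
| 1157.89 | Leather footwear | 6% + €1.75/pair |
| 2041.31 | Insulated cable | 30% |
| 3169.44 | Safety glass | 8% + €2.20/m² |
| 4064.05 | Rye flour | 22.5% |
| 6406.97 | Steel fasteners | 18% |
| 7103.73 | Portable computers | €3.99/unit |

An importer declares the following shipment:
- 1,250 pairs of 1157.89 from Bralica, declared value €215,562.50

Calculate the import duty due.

Line 1 (1157.89, Bralica, 1,250 pairs, €215,562.50):
Base rate for 1157.89 is 6% + €1.75/pair.
Duty = €215,562.50 × 6% + 1,250 × €1.75 = €15,121.25.

€15,121.25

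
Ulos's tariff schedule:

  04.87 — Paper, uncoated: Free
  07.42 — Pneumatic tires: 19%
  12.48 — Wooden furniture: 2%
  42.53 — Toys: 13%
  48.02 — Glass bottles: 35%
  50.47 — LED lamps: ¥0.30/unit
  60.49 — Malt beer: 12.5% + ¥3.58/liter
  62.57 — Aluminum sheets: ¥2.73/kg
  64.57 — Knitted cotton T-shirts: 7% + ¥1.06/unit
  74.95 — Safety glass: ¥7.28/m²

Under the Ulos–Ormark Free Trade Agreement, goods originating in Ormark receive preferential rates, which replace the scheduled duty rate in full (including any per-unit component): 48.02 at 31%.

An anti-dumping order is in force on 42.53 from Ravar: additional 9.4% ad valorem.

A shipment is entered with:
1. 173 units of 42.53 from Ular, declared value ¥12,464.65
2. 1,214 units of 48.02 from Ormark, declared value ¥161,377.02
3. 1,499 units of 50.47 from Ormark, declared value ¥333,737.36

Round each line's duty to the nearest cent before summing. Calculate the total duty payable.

Line 1 (42.53, Ular, 173 units, ¥12,464.65):
Base rate for 42.53 is 13%.
The additional-duty order on 42.53 targets Ravar, not Ular; it does not apply.
Duty = ¥12,464.65 × 13% = ¥1,620.40.
Line 2 (48.02, Ormark, 1,214 units, ¥161,377.02):
Base rate for 48.02 is 35%.
Origin Ormark qualifies under the Ulos–Ormark agreement and 48.02 is covered: preferential rate 31% applies instead.
Duty = ¥161,377.02 × 31% = ¥50,026.88.
Line 3 (50.47, Ormark, 1,499 units, ¥333,737.36):
Base rate for 50.47 is ¥0.30/unit.
Origin Ormark is the FTA partner but 50.47 is not on the preference list; base rate stands.
Duty = 1,499 × ¥0.30 = ¥449.70.
Total = ¥1,620.40 + ¥50,026.88 + ¥449.70 = ¥52,096.98.

¥52,096.98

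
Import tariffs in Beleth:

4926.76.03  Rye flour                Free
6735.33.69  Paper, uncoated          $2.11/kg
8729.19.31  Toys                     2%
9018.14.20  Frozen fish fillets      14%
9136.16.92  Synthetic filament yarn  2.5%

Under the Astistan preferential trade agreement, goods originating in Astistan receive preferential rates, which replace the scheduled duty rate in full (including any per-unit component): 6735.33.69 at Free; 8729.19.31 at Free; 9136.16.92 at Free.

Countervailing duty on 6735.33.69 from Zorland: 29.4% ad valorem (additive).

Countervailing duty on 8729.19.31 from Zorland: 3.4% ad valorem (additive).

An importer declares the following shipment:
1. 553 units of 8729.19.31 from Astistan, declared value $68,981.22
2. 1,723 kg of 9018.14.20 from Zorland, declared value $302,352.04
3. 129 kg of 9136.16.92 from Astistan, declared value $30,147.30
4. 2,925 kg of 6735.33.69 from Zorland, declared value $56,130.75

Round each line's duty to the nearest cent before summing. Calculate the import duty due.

Line 1 (8729.19.31, Astistan, 553 units, $68,981.22):
Base rate for 8729.19.31 is 2%.
Origin Astistan qualifies under the Beleth–Astistan agreement and 8729.19.31 is covered: preferential rate Free applies instead.
The additional-duty order on 8729.19.31 targets Zorland, not Astistan; it does not apply.
Duty = $68,981.22 × 0% = $0.00.
Line 2 (9018.14.20, Zorland, 1,723 kg, $302,352.04):
Base rate for 9018.14.20 is 14%.
Duty = $302,352.04 × 14% = $42,329.29.
Line 3 (9136.16.92, Astistan, 129 kg, $30,147.30):
Base rate for 9136.16.92 is 2.5%.
Origin Astistan qualifies under the Beleth–Astistan agreement and 9136.16.92 is covered: preferential rate Free applies instead.
Duty = $30,147.30 × 0% = $0.00.
Line 4 (6735.33.69, Zorland, 2,925 kg, $56,130.75):
Base rate for 6735.33.69 is $2.11/kg.
6735.33.69 has an FTA preferential rate, but origin Zorland is not Astistan; base rate stands.
Additional duty on 6735.33.69 from Zorland: +29.4% ad valorem. Applied ad valorem rate = 29.4%.
Duty = $56,130.75 × 29.4% + 2,925 × $2.11 = $22,674.19.
Total = $0.00 + $42,329.29 + $0.00 + $22,674.19 = $65,003.48.

$65,003.48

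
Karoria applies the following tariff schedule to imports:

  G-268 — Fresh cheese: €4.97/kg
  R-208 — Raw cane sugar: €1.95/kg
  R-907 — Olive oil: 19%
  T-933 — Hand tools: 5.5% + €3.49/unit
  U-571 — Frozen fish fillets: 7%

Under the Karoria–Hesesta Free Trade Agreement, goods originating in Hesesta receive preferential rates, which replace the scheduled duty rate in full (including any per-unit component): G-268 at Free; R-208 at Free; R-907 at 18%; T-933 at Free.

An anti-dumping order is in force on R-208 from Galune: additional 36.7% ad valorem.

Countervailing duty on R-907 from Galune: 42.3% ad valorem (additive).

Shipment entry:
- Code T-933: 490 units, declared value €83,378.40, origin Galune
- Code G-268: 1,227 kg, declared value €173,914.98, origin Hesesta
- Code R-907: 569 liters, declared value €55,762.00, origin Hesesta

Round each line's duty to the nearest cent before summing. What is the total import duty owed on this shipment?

Line 1 (T-933, Galune, 490 units, €83,378.40):
Base rate for T-933 is 5.5% + €3.49/unit.
T-933 has an FTA preferential rate, but origin Galune is not Hesesta; base rate stands.
Duty = €83,378.40 × 5.5% + 490 × €3.49 = €6,295.91.
Line 2 (G-268, Hesesta, 1,227 kg, €173,914.98):
Base rate for G-268 is €4.97/kg.
Origin Hesesta qualifies under the Karoria–Hesesta agreement and G-268 is covered: preferential rate Free applies instead.
Duty = €173,914.98 × 0% = €0.00.
Line 3 (R-907, Hesesta, 569 liters, €55,762.00):
Base rate for R-907 is 19%.
Origin Hesesta qualifies under the Karoria–Hesesta agreement and R-907 is covered: preferential rate 18% applies instead.
The additional-duty order on R-907 targets Galune, not Hesesta; it does not apply.
Duty = €55,762.00 × 18% = €10,037.16.
Total = €6,295.91 + €0.00 + €10,037.16 = €16,333.07.

€16,333.07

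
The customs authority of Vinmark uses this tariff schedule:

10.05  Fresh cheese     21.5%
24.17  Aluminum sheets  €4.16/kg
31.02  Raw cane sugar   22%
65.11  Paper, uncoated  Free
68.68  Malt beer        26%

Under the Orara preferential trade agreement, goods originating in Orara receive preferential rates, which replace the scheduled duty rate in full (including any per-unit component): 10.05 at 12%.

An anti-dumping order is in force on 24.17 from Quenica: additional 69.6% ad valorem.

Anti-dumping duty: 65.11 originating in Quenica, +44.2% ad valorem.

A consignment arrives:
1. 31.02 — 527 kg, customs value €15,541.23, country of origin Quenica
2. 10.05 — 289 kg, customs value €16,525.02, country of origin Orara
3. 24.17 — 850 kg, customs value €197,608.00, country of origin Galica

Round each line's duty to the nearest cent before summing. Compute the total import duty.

Line 1 (31.02, Quenica, 527 kg, €15,541.23):
Base rate for 31.02 is 22%.
Duty = €15,541.23 × 22% = €3,419.07.
Line 2 (10.05, Orara, 289 kg, €16,525.02):
Base rate for 10.05 is 21.5%.
Origin Orara qualifies under the Vinmark–Orara agreement and 10.05 is covered: preferential rate 12% applies instead.
Duty = €16,525.02 × 12% = €1,983.00.
Line 3 (24.17, Galica, 850 kg, €197,608.00):
Base rate for 24.17 is €4.16/kg.
The additional-duty order on 24.17 targets Quenica, not Galica; it does not apply.
Duty = 850 × €4.16 = €3,536.00.
Total = €3,419.07 + €1,983.00 + €3,536.00 = €8,938.07.

€8,938.07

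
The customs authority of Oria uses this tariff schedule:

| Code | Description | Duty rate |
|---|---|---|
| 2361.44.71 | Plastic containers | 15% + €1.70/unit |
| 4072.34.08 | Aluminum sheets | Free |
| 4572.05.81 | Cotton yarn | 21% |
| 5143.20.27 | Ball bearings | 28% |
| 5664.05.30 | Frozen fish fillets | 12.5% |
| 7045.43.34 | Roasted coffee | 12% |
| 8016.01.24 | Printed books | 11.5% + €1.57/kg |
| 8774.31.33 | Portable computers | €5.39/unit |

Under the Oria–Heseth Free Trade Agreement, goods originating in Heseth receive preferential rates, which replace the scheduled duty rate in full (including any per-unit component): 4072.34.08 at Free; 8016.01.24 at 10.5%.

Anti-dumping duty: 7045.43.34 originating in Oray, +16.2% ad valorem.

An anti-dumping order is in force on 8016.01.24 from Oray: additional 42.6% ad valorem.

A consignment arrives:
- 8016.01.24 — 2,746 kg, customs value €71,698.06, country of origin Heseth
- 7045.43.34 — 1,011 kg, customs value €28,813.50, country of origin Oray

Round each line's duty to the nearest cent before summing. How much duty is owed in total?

Line 1 (8016.01.24, Heseth, 2,746 kg, €71,698.06):
Base rate for 8016.01.24 is 11.5% + €1.57/kg.
Origin Heseth qualifies under the Oria–Heseth agreement and 8016.01.24 is covered: preferential rate 10.5% applies instead.
The additional-duty order on 8016.01.24 targets Oray, not Heseth; it does not apply.
Duty = €71,698.06 × 10.5% = €7,528.30.
Line 2 (7045.43.34, Oray, 1,011 kg, €28,813.50):
Base rate for 7045.43.34 is 12%.
Additional duty on 7045.43.34 from Oray: +16.2%. Applied ad valorem rate: 12% + 16.2% = 28.2%.
Duty = €28,813.50 × 28.2% = €8,125.41.
Total = €7,528.30 + €8,125.41 = €15,653.71.

€15,653.71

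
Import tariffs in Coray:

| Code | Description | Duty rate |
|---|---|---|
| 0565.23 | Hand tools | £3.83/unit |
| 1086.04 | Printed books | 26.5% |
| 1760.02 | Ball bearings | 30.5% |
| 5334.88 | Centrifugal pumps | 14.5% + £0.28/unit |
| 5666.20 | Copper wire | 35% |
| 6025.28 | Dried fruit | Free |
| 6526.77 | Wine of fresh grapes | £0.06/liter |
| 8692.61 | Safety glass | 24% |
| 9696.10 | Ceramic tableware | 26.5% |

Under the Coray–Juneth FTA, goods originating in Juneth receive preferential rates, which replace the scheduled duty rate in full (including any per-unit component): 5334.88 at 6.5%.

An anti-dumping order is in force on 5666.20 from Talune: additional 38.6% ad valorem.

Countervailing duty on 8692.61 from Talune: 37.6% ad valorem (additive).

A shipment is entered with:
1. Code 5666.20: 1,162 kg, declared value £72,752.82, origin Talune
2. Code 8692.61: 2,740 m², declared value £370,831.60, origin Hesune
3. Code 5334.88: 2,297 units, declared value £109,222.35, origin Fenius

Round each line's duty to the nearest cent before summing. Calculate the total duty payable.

£159,026.06

Line 1 (5666.20, Talune, 1,162 kg, £72,752.82):
Base rate for 5666.20 is 35%.
Additional duty on 5666.20 from Talune: +38.6%. Applied ad valorem rate: 35% + 38.6% = 73.6%.
Duty = £72,752.82 × 73.6% = £53,546.08.
Line 2 (8692.61, Hesune, 2,740 m², £370,831.60):
Base rate for 8692.61 is 24%.
The additional-duty order on 8692.61 targets Talune, not Hesune; it does not apply.
Duty = £370,831.60 × 24% = £88,999.58.
Line 3 (5334.88, Fenius, 2,297 units, £109,222.35):
Base rate for 5334.88 is 14.5% + £0.28/unit.
5334.88 has an FTA preferential rate, but origin Fenius is not Juneth; base rate stands.
Duty = £109,222.35 × 14.5% + 2,297 × £0.28 = £16,480.40.
Total = £53,546.08 + £88,999.58 + £16,480.40 = £159,026.06.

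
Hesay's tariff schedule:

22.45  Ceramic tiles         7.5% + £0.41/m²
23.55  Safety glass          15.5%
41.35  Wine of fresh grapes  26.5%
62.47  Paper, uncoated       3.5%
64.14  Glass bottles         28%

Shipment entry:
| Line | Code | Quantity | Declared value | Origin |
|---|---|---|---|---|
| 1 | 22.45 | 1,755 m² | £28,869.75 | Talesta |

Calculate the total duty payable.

Line 1 (22.45, Talesta, 1,755 m², £28,869.75):
Base rate for 22.45 is 7.5% + £0.41/m².
Duty = £28,869.75 × 7.5% + 1,755 × £0.41 = £2,884.78.

£2,884.78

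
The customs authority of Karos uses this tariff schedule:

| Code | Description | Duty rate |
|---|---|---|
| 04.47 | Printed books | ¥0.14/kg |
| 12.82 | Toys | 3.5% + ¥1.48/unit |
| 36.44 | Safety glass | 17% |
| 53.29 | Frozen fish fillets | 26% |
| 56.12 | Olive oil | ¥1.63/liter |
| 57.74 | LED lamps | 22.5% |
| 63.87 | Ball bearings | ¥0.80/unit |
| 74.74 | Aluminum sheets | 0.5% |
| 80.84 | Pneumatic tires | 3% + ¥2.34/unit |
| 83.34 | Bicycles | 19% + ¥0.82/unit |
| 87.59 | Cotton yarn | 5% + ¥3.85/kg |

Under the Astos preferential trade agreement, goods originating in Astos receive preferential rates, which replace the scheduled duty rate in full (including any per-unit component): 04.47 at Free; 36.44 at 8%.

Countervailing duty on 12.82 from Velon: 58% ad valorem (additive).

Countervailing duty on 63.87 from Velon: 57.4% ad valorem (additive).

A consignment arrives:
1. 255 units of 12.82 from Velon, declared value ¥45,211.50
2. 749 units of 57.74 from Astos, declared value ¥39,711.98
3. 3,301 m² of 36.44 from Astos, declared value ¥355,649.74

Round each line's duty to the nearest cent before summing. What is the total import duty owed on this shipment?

Line 1 (12.82, Velon, 255 units, ¥45,211.50):
Base rate for 12.82 is 3.5% + ¥1.48/unit.
Additional duty on 12.82 from Velon: +58%. Applied ad valorem rate: 3.5% + 58% = 61.5%.
Duty = ¥45,211.50 × 61.5% + 255 × ¥1.48 = ¥28,182.47.
Line 2 (57.74, Astos, 749 units, ¥39,711.98):
Base rate for 57.74 is 22.5%.
Origin Astos is the FTA partner but 57.74 is not on the preference list; base rate stands.
Duty = ¥39,711.98 × 22.5% = ¥8,935.20.
Line 3 (36.44, Astos, 3,301 m², ¥355,649.74):
Base rate for 36.44 is 17%.
Origin Astos qualifies under the Karos–Astos agreement and 36.44 is covered: preferential rate 8% applies instead.
Duty = ¥355,649.74 × 8% = ¥28,451.98.
Total = ¥28,182.47 + ¥8,935.20 + ¥28,451.98 = ¥65,569.65.

¥65,569.65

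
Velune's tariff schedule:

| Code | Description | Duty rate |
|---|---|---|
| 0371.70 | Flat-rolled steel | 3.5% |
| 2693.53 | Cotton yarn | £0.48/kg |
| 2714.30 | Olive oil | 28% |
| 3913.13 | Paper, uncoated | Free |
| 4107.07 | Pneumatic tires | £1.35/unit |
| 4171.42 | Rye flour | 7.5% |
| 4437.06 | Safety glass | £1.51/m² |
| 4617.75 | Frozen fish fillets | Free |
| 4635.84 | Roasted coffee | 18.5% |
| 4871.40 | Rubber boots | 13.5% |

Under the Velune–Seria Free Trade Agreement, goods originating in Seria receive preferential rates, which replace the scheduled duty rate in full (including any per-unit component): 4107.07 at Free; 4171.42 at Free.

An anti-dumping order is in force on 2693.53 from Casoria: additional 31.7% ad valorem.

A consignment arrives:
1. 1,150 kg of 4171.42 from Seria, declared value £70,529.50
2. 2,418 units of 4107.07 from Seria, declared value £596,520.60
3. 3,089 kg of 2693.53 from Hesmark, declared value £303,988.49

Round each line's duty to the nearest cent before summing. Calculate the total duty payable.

Line 1 (4171.42, Seria, 1,150 kg, £70,529.50):
Base rate for 4171.42 is 7.5%.
Origin Seria qualifies under the Velune–Seria agreement and 4171.42 is covered: preferential rate Free applies instead.
Duty = £70,529.50 × 0% = £0.00.
Line 2 (4107.07, Seria, 2,418 units, £596,520.60):
Base rate for 4107.07 is £1.35/unit.
Origin Seria qualifies under the Velune–Seria agreement and 4107.07 is covered: preferential rate Free applies instead.
Duty = £596,520.60 × 0% = £0.00.
Line 3 (2693.53, Hesmark, 3,089 kg, £303,988.49):
Base rate for 2693.53 is £0.48/kg.
The additional-duty order on 2693.53 targets Casoria, not Hesmark; it does not apply.
Duty = 3,089 × £0.48 = £1,482.72.
Total = £0.00 + £0.00 + £1,482.72 = £1,482.72.

£1,482.72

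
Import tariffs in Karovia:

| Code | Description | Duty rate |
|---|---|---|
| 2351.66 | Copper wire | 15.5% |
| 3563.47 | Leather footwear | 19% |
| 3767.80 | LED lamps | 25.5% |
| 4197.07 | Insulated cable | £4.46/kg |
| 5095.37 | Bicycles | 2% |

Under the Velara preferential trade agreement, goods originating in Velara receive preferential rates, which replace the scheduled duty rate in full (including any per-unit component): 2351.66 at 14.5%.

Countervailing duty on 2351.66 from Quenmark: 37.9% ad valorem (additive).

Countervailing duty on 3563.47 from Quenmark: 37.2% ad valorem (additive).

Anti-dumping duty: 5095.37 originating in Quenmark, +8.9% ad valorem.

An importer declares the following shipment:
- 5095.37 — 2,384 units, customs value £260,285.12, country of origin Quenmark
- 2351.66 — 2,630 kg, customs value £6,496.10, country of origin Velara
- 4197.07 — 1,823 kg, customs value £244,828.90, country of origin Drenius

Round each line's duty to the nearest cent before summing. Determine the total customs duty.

Line 1 (5095.37, Quenmark, 2,384 units, £260,285.12):
Base rate for 5095.37 is 2%.
Additional duty on 5095.37 from Quenmark: +8.9%. Applied ad valorem rate: 2% + 8.9% = 10.9%.
Duty = £260,285.12 × 10.9% = £28,371.08.
Line 2 (2351.66, Velara, 2,630 kg, £6,496.10):
Base rate for 2351.66 is 15.5%.
Origin Velara qualifies under the Karovia–Velara agreement and 2351.66 is covered: preferential rate 14.5% applies instead.
The additional-duty order on 2351.66 targets Quenmark, not Velara; it does not apply.
Duty = £6,496.10 × 14.5% = £941.93.
Line 3 (4197.07, Drenius, 1,823 kg, £244,828.90):
Base rate for 4197.07 is £4.46/kg.
Duty = 1,823 × £4.46 = £8,130.58.
Total = £28,371.08 + £941.93 + £8,130.58 = £37,443.59.

£37,443.59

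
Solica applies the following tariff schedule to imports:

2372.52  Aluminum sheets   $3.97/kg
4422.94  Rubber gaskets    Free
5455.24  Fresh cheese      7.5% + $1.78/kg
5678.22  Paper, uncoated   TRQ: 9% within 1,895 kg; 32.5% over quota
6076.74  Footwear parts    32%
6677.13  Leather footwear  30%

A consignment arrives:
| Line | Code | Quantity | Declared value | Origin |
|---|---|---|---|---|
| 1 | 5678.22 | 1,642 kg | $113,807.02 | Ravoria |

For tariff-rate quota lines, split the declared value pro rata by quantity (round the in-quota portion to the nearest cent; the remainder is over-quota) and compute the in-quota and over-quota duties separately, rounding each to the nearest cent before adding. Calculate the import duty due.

Line 1 (5678.22, Ravoria, 1,642 kg, $113,807.02):
Code 5678.22 is under a tariff-rate quota (threshold 1,895 kg). Quantity 1,642 kg is within the quota, so the in-quota rate 9% applies to the full value.
Duty = $113,807.02 × 9% = $10,242.63.

$10,242.63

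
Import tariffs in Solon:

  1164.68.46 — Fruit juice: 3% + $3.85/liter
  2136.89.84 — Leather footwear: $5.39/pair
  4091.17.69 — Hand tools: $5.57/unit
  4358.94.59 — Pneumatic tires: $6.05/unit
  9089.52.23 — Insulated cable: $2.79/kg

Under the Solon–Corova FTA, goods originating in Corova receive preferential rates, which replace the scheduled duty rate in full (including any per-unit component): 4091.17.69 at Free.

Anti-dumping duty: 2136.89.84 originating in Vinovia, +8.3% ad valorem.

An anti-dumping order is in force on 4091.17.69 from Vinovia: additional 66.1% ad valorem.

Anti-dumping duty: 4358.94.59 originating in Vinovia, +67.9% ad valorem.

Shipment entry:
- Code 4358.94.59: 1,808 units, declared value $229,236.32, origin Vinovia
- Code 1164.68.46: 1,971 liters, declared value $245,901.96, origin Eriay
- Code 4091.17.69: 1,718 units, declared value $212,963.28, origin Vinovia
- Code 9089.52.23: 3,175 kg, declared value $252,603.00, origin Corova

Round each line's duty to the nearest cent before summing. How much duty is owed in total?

Line 1 (4358.94.59, Vinovia, 1,808 units, $229,236.32):
Base rate for 4358.94.59 is $6.05/unit.
Additional duty on 4358.94.59 from Vinovia: +67.9% ad valorem. Applied ad valorem rate = 67.9%.
Duty = $229,236.32 × 67.9% + 1,808 × $6.05 = $166,589.86.
Line 2 (1164.68.46, Eriay, 1,971 liters, $245,901.96):
Base rate for 1164.68.46 is 3% + $3.85/liter.
Duty = $245,901.96 × 3% + 1,971 × $3.85 = $14,965.41.
Line 3 (4091.17.69, Vinovia, 1,718 units, $212,963.28):
Base rate for 4091.17.69 is $5.57/unit.
4091.17.69 has an FTA preferential rate, but origin Vinovia is not Corova; base rate stands.
Additional duty on 4091.17.69 from Vinovia: +66.1% ad valorem. Applied ad valorem rate = 66.1%.
Duty = $212,963.28 × 66.1% + 1,718 × $5.57 = $150,337.99.
Line 4 (9089.52.23, Corova, 3,175 kg, $252,603.00):
Base rate for 9089.52.23 is $2.79/kg.
Origin Corova is the FTA partner but 9089.52.23 is not on the preference list; base rate stands.
Duty = 3,175 × $2.79 = $8,858.25.
Total = $166,589.86 + $14,965.41 + $150,337.99 + $8,858.25 = $340,751.51.

$340,751.51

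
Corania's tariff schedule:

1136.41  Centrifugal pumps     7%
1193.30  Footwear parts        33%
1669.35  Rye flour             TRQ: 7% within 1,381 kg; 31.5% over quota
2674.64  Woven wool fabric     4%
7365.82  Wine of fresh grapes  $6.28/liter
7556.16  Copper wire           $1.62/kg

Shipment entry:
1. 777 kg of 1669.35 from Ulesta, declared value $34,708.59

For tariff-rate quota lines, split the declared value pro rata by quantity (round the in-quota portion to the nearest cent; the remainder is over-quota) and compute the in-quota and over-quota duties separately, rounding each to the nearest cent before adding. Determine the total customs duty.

Line 1 (1669.35, Ulesta, 777 kg, $34,708.59):
Code 1669.35 is under a tariff-rate quota (threshold 1,381 kg). Quantity 777 kg is within the quota, so the in-quota rate 7% applies to the full value.
Duty = $34,708.59 × 7% = $2,429.60.

$2,429.60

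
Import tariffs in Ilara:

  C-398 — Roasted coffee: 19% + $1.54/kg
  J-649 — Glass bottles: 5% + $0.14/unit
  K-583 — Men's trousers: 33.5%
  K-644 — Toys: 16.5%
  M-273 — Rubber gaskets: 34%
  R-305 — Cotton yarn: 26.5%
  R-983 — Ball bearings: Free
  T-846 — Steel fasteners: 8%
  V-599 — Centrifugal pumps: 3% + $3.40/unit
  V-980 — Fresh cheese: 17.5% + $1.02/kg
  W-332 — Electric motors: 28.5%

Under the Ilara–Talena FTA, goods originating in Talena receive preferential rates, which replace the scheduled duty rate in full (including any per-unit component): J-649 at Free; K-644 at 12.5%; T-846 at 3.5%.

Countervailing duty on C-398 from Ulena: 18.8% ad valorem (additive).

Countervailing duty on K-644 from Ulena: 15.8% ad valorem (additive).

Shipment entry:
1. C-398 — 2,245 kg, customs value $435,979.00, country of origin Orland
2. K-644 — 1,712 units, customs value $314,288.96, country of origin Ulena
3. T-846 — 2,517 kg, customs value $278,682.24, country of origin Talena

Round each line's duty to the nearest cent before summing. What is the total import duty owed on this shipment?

Line 1 (C-398, Orland, 2,245 kg, $435,979.00):
Base rate for C-398 is 19% + $1.54/kg.
The additional-duty order on C-398 targets Ulena, not Orland; it does not apply.
Duty = $435,979.00 × 19% + 2,245 × $1.54 = $86,293.31.
Line 2 (K-644, Ulena, 1,712 units, $314,288.96):
Base rate for K-644 is 16.5%.
K-644 has an FTA preferential rate, but origin Ulena is not Talena; base rate stands.
Additional duty on K-644 from Ulena: +15.8%. Applied ad valorem rate: 16.5% + 15.8% = 32.3%.
Duty = $314,288.96 × 32.3% = $101,515.33.
Line 3 (T-846, Talena, 2,517 kg, $278,682.24):
Base rate for T-846 is 8%.
Origin Talena qualifies under the Ilara–Talena agreement and T-846 is covered: preferential rate 3.5% applies instead.
Duty = $278,682.24 × 3.5% = $9,753.88.
Total = $86,293.31 + $101,515.33 + $9,753.88 = $197,562.52.

$197,562.52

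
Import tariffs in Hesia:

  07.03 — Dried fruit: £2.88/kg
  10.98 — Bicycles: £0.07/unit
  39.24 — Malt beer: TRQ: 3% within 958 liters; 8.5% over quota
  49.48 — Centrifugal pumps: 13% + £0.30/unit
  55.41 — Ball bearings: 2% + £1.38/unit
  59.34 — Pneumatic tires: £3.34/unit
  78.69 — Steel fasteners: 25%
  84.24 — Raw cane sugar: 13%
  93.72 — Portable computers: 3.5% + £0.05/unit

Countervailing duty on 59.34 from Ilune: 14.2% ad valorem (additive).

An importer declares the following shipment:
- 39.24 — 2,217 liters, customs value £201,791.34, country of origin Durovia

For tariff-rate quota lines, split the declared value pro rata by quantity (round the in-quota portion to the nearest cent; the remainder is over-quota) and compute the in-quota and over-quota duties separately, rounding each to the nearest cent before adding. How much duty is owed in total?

Line 1 (39.24, Durovia, 2,217 liters, £201,791.34):
Code 39.24 is under a tariff-rate quota (threshold 958 liters). In-quota: 958 liters at 3%; over-quota: 1,259 liters at 8.5%.
Pro-rata value split: in-quota = £201,791.34 × 958/2,217 = £87,197.16; over-quota = £201,791.34 − £87,197.16 = £114,594.18.
In-quota duty = £87,197.16 × 3% = £2,615.91. Over-quota duty = £114,594.18 × 8.5% = £9,740.51.
Line duty = £2,615.91 + £9,740.51 = £12,356.42.

£12,356.42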